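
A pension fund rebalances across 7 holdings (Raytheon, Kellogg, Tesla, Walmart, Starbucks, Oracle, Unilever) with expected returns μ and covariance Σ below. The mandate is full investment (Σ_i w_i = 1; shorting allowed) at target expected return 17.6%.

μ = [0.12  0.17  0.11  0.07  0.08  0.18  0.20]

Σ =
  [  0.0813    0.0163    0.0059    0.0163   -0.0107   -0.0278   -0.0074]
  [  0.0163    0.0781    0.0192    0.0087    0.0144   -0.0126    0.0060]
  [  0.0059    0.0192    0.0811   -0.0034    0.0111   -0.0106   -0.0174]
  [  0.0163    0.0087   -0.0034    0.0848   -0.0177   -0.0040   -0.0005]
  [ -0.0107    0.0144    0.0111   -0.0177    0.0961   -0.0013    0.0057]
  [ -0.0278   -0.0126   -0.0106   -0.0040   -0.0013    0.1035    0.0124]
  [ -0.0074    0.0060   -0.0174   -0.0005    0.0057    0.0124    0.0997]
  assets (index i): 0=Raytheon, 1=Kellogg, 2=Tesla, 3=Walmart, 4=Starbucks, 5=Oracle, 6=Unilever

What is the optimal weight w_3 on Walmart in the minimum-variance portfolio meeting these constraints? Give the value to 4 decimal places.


-0.0741

p=Σ⁻¹μ = [2.0582  1.4029  1.5510  0.6199  0.7000  2.4138  2.0079]
q=Σ⁻¹𝟙 = [15.7326  4.3348  13.3433  12.0890  11.7586  15.1058  10.7753]
a=μᵀp=1.591533  b=𝟙ᵀp=10.753623  c=𝟙ᵀq=83.139496  D=ac−b²=16.678854
λ₁=(c·0.176−b)/D = (83.139496·0.176−10.753623)/16.678854 = 0.232566
λ₂=(a−b·0.176)/D = (1.591533−10.753623·0.176)/16.678854 = -0.018053
w* = 0.232566·p + -0.018053·q:
  w_0 = 0.232566·2.0582 + -0.018053·15.7326 = 0.1946  (Raytheon)
  w_1 = 0.232566·1.4029 + -0.018053·4.3348 = 0.2480  (Kellogg)
  w_2 = 0.232566·1.5510 + -0.018053·13.3433 = 0.1198  (Tesla)
  w_3 = 0.232566·0.6199 + -0.018053·12.0890 = -0.0741  (Walmart)
  w_4 = 0.232566·0.7000 + -0.018053·11.7586 = -0.0495  (Starbucks)
  w_5 = 0.232566·2.4138 + -0.018053·15.1058 = 0.2887  (Oracle)
  w_6 = 0.232566·2.0079 + -0.018053·10.7753 = 0.2724  (Unilever)
Σw_i=1.0000  μᵀw=0.1760
σ²=wᵀΣw=λ₁·μ_p+λ₂ = 0.232566·0.176 + -0.018053 = 0.022878 ≈ 0.0229


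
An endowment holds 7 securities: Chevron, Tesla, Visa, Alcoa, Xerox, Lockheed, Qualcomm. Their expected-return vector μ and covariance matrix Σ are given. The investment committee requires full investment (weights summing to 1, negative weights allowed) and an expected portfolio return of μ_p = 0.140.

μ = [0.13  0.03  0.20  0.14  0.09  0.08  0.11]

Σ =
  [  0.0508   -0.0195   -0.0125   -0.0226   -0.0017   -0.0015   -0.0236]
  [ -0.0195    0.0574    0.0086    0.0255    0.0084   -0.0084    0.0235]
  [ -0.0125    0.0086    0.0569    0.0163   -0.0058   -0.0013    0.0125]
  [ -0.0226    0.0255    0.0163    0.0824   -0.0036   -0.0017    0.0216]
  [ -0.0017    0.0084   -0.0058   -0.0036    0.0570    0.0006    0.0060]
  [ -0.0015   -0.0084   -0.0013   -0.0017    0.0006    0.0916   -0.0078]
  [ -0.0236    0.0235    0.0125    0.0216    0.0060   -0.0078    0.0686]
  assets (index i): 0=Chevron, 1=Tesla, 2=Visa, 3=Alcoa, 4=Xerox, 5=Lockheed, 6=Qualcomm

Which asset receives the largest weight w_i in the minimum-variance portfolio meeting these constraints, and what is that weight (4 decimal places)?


x=Σ⁻¹μ = [5.4780  -0.0906  3.9246  2.0090  2.0448  1.2158  2.1308]
y=Σ⁻¹𝟙 = [45.4937  17.2893  19.8737  11.8964  17.1618  15.0986  17.1541]
a=μᵀx=2.291297  b=𝟙ᵀx=16.712484  c=𝟙ᵀy=143.967483  D=ac−b²=50.565104
λ₁=(c·0.140−b)/D = (143.967483·0.140−16.712484)/50.565104 = 0.068090
λ₂=(a−b·0.140)/D = (2.291297−16.712484·0.140)/50.565104 = -0.000958
w* = 0.068090·x + -0.000958·y:
  w_0 = 0.068090·5.4780 + -0.000958·45.4937 = 0.3294  (Chevron)
  w_1 = 0.068090·-0.0906 + -0.000958·17.2893 = -0.0227  (Tesla)
  w_2 = 0.068090·3.9246 + -0.000958·19.8737 = 0.2482  (Visa)
  w_3 = 0.068090·2.0090 + -0.000958·11.8964 = 0.1254  (Alcoa)
  w_4 = 0.068090·2.0448 + -0.000958·17.1618 = 0.1228  (Xerox)
  w_5 = 0.068090·1.2158 + -0.000958·15.0986 = 0.0683  (Lockheed)
  w_6 = 0.068090·2.1308 + -0.000958·17.1541 = 0.1286  (Qualcomm)
Σw_i=1.0000  μᵀw=0.1400
σ²=wᵀΣw=λ₁·μ_p+λ₂ = 0.068090·0.140 + -0.000958 = 0.008574 ≈ 0.0086

Chevron (0.3294)


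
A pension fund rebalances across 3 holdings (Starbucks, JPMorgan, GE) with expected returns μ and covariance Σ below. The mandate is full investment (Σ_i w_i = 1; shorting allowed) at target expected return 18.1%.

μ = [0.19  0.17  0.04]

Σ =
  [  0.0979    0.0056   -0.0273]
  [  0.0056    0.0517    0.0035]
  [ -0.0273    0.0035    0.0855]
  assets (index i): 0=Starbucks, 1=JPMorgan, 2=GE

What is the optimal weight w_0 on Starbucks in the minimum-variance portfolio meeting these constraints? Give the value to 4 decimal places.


0.3865

g=Σ⁻¹μ = [2.0478  2.9988  0.9989]
h=Σ⁻¹𝟙 = [13.5247  16.8399  15.3250]
a=μᵀg=0.938826  b=𝟙ᵀg=6.045479  c=𝟙ᵀh=45.689592  D=ac−b²=6.346751
λ₁=(c·0.181−b)/D = (45.689592·0.181−6.045479)/6.346751 = 0.350469
λ₂=(a−b·0.181)/D = (0.938826−6.045479·0.181)/6.346751 = -0.024486
w* = 0.350469·g + -0.024486·h:
  w_0 = 0.350469·2.0478 + -0.024486·13.5247 = 0.3865  (Starbucks)
  w_1 = 0.350469·2.9988 + -0.024486·16.8399 = 0.6386  (JPMorgan)
  w_2 = 0.350469·0.9989 + -0.024486·15.3250 = -0.0252  (GE)
Σw_i=1.0000  μᵀw=0.1810
σ²=wᵀΣw=λ₁·μ_p+λ₂ = 0.350469·0.181 + -0.024486 = 0.038949 ≈ 0.0389


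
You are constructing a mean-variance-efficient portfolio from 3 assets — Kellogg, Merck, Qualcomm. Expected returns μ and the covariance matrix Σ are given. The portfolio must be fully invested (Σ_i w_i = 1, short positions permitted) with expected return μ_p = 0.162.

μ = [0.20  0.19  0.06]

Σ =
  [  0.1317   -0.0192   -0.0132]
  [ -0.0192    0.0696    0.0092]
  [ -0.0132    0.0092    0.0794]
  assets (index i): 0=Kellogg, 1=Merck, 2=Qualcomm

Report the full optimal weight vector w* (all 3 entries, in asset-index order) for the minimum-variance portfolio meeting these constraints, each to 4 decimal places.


g=Σ⁻¹μ = [2.0582  3.2016  0.7269]
h=Σ⁻¹𝟙 = [11.1582  15.7776  12.6213]
a=μᵀg=1.063554  b=𝟙ᵀg=5.986658  c=𝟙ᵀh=39.557104  D=ac−b²=6.231026
λ₁=(c·0.162−b)/D = (39.557104·0.162−5.986658)/6.231026 = 0.067660
λ₂=(a−b·0.162)/D = (1.063554−5.986658·0.162)/6.231026 = 0.015040
w* = 0.067660·g + 0.015040·h:
  w_0 = 0.067660·2.0582 + 0.015040·11.1582 = 0.3071  (Kellogg)
  w_1 = 0.067660·3.2016 + 0.015040·15.7776 = 0.4539  (Merck)
  w_2 = 0.067660·0.7269 + 0.015040·12.6213 = 0.2390  (Qualcomm)
Σw_i=1.0000  μᵀw=0.1620
σ²=wᵀΣw=λ₁·μ_p+λ₂ = 0.067660·0.162 + 0.015040 = 0.026001 ≈ 0.0260

0.3071  0.4539  0.2390


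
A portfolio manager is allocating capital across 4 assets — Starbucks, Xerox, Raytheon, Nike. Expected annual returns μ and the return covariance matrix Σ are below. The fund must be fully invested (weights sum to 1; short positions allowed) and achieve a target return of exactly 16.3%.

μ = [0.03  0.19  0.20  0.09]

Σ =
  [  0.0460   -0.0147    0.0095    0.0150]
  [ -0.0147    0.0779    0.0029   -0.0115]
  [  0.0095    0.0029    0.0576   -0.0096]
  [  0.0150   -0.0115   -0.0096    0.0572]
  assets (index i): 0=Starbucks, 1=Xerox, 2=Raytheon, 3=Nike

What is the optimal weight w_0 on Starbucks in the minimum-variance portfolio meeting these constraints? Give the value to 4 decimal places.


0.0039

u=Σ⁻¹μ = [-0.2023  2.6725  3.8391  2.8081]
v=Σ⁻¹𝟙 = [17.8894  18.4405  16.6991  19.3013]
a=μᵀu=1.522241  b=𝟙ᵀu=9.117301  c=𝟙ᵀv=72.330270  D=ac−b²=26.978899
λ₁=(c·0.163−b)/D = (72.330270·0.163−9.117301)/26.978899 = 0.099060
λ₂=(a−b·0.163)/D = (1.522241−9.117301·0.163)/26.978899 = 0.001339
w* = 0.099060·u + 0.001339·v:
  w_0 = 0.099060·-0.2023 + 0.001339·17.8894 = 0.0039  (Starbucks)
  w_1 = 0.099060·2.6725 + 0.001339·18.4405 = 0.2894  (Xerox)
  w_2 = 0.099060·3.8391 + 0.001339·16.6991 = 0.4027  (Raytheon)
  w_3 = 0.099060·2.8081 + 0.001339·19.3013 = 0.3040  (Nike)
Σw_i=1.0000  μᵀw=0.1630
σ²=wᵀΣw=λ₁·μ_p+λ₂ = 0.099060·0.163 + 0.001339 = 0.017486 ≈ 0.0175


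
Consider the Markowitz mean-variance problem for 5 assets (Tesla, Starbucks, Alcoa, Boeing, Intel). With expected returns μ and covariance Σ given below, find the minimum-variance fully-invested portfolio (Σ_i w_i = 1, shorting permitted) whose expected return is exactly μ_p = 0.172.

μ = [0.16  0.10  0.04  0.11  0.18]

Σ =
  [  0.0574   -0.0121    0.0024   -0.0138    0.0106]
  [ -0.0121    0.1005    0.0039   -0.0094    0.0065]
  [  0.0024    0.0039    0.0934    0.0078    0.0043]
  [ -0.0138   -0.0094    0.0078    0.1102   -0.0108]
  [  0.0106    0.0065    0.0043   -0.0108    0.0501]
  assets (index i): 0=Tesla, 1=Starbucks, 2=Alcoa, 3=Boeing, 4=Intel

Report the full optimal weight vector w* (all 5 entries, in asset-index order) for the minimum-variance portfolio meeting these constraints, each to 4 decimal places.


0.3574  0.0982  -0.1466  0.1933  0.4978

p=Σ⁻¹μ = [2.9018  1.3047  0.0030  1.7857  3.1943]
q=Σ⁻¹𝟙 = [19.9353  12.2648  7.7836  13.6764  16.4311]
a=μᵀp=1.366273  b=𝟙ᵀp=9.189494  c=𝟙ᵀq=70.091377  D=ac−b²=11.317174
λ₁=(c·0.172−b)/D = (70.091377·0.172−9.189494)/11.317174 = 0.253263
λ₂=(a−b·0.172)/D = (1.366273−9.189494·0.172)/11.317174 = -0.018938
w* = 0.253263·p + -0.018938·q:
  w_0 = 0.253263·2.9018 + -0.018938·19.9353 = 0.3574  (Tesla)
  w_1 = 0.253263·1.3047 + -0.018938·12.2648 = 0.0982  (Starbucks)
  w_2 = 0.253263·0.0030 + -0.018938·7.7836 = -0.1466  (Alcoa)
  w_3 = 0.253263·1.7857 + -0.018938·13.6764 = 0.1933  (Boeing)
  w_4 = 0.253263·3.1943 + -0.018938·16.4311 = 0.4978  (Intel)
Σw_i=1.0000  μᵀw=0.1720
σ²=wᵀΣw=λ₁·μ_p+λ₂ = 0.253263·0.172 + -0.018938 = 0.024624 ≈ 0.0246


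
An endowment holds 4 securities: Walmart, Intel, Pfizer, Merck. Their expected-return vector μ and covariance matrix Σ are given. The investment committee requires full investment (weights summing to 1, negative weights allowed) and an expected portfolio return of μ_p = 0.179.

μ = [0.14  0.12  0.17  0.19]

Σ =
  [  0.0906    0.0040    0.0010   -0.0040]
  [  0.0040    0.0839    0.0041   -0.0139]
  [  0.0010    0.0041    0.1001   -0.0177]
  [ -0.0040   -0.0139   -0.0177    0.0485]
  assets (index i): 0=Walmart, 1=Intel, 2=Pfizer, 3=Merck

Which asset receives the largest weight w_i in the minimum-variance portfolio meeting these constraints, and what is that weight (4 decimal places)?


Merck (0.6286)

x=Σ⁻¹μ = [1.6695  2.1548  2.5865  5.6167]
y=Σ⁻¹𝟙 = [11.5653  15.8665  14.7981  31.5202]
a=μᵀx=1.999207  b=𝟙ᵀx=12.027646  c=𝟙ᵀy=73.750141  D=ac−b²=2.777534
λ₁=(c·0.179−b)/D = (73.750141·0.179−12.027646)/2.777534 = 0.422544
λ₂=(a−b·0.179)/D = (1.999207−12.027646·0.179)/2.777534 = -0.055352
w* = 0.422544·x + -0.055352·y:
  w_0 = 0.422544·1.6695 + -0.055352·11.5653 = 0.0653  (Walmart)
  w_1 = 0.422544·2.1548 + -0.055352·15.8665 = 0.0323  (Intel)
  w_2 = 0.422544·2.5865 + -0.055352·14.7981 = 0.2738  (Pfizer)
  w_3 = 0.422544·5.6167 + -0.055352·31.5202 = 0.6286  (Merck)
Σw_i=1.0000  μᵀw=0.1790
σ²=wᵀΣw=λ₁·μ_p+λ₂ = 0.422544·0.179 + -0.055352 = 0.020283 ≈ 0.0203


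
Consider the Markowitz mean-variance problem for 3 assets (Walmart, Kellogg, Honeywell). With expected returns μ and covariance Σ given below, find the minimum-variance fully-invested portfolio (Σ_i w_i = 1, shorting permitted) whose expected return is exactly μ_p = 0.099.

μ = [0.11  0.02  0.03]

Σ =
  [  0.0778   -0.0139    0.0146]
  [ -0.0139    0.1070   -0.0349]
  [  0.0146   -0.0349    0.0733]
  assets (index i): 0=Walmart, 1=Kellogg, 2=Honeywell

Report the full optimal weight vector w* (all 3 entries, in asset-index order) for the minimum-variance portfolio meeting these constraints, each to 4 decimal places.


0.8780  0.1238  -0.0017

g=Σ⁻¹μ = [1.4344  0.4896  0.3567]
h=Σ⁻¹𝟙 = [12.2960  17.2772  19.4195]
a=μᵀg=0.178278  b=𝟙ᵀg=2.280687  c=𝟙ᵀh=48.992665  D=ac−b²=3.532796
λ₁=(c·0.099−b)/D = (48.992665·0.099−2.280687)/3.532796 = 0.727352
λ₂=(a−b·0.099)/D = (0.178278−2.280687·0.099)/3.532796 = -0.013448
w* = 0.727352·g + -0.013448·h:
  w_0 = 0.727352·1.4344 + -0.013448·12.2960 = 0.8780  (Walmart)
  w_1 = 0.727352·0.4896 + -0.013448·17.2772 = 0.1238  (Kellogg)
  w_2 = 0.727352·0.3567 + -0.013448·19.4195 = -0.0017  (Honeywell)
Σw_i=1.0000  μᵀw=0.0990
σ²=wᵀΣw=λ₁·μ_p+λ₂ = 0.727352·0.099 + -0.013448 = 0.058560 ≈ 0.0586


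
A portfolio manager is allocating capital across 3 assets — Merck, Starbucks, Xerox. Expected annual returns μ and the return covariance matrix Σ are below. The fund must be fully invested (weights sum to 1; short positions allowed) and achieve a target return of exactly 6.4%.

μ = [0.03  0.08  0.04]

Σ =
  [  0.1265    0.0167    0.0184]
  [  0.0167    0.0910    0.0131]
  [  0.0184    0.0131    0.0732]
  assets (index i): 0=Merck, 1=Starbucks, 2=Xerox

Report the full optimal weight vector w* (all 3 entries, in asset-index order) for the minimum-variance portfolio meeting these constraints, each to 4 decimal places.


0.0702  0.6175  0.3123

u=Σ⁻¹μ = [0.0745  0.8104  0.3827]
v=Σ⁻¹𝟙 = [5.2106  8.4730  10.8351]
a=μᵀu=0.082372  b=𝟙ᵀu=1.267561  c=𝟙ᵀv=24.518664  D=ac−b²=0.412929
λ₁=(c·0.064−b)/D = (24.518664·0.064−1.267561)/0.412929 = 0.730471
λ₂=(a−b·0.064)/D = (0.082372−1.267561·0.064)/0.412929 = 0.003021
w* = 0.730471·u + 0.003021·v:
  w_0 = 0.730471·0.0745 + 0.003021·5.2106 = 0.0702  (Merck)
  w_1 = 0.730471·0.8104 + 0.003021·8.4730 = 0.6175  (Starbucks)
  w_2 = 0.730471·0.3827 + 0.003021·10.8351 = 0.3123  (Xerox)
Σw_i=1.0000  μᵀw=0.0640
σ²=wᵀΣw=λ₁·μ_p+λ₂ = 0.730471·0.064 + 0.003021 = 0.049772 ≈ 0.0498


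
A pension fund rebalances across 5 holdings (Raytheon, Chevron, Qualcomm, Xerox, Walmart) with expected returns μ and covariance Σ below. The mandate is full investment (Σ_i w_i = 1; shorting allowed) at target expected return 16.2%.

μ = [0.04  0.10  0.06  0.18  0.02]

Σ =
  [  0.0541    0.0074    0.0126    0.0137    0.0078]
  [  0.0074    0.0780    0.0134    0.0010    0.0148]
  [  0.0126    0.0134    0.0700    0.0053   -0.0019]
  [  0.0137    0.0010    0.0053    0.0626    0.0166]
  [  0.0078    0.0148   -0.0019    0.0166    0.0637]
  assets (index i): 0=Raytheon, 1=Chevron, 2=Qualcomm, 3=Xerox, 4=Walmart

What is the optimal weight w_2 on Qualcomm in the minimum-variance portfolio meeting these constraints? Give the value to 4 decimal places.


u=Σ⁻¹μ = [-0.2003  1.3401  0.3838  3.0671  -0.7607]
v=Σ⁻¹𝟙 = [11.0266  7.9316  10.3155  9.8437  10.2480]
a=μᵀu=0.685884  b=𝟙ᵀu=3.829971  c=𝟙ᵀv=49.365324  D=ac−b²=19.190216
λ₁=(c·0.162−b)/D = (49.365324·0.162−3.829971)/19.190216 = 0.217153
λ₂=(a−b·0.162)/D = (0.685884−3.829971·0.162)/19.190216 = 0.003409
w* = 0.217153·u + 0.003409·v:
  w_0 = 0.217153·-0.2003 + 0.003409·11.0266 = -0.0059  (Raytheon)
  w_1 = 0.217153·1.3401 + 0.003409·7.9316 = 0.3181  (Chevron)
  w_2 = 0.217153·0.3838 + 0.003409·10.3155 = 0.1185  (Qualcomm)
  w_3 = 0.217153·3.0671 + 0.003409·9.8437 = 0.6996  (Xerox)
  w_4 = 0.217153·-0.7607 + 0.003409·10.2480 = -0.1302  (Walmart)
Σw_i=1.0000  μᵀw=0.1620
σ²=wᵀΣw=λ₁·μ_p+λ₂ = 0.217153·0.162 + 0.003409 = 0.038588 ≈ 0.0386

0.1185


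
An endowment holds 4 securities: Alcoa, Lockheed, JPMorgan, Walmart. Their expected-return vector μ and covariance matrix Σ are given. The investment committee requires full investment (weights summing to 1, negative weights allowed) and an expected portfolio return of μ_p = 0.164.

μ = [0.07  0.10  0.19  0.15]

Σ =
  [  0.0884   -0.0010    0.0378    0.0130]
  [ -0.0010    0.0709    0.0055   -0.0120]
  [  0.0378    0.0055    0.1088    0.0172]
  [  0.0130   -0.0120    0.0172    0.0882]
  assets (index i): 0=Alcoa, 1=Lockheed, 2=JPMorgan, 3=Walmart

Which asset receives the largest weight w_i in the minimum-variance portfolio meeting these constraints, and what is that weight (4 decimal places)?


JPMorgan (0.4426)

u=Σ⁻¹μ = [-0.0394  1.5780  1.4203  1.6442]
v=Σ⁻¹𝟙 = [8.2051  15.8902  3.7086  11.5672]
a=μᵀu=0.671531  b=𝟙ᵀu=4.603091  c=𝟙ᵀv=39.371102  D=ac−b²=5.250460
λ₁=(c·0.164−b)/D = (39.371102·0.164−4.603091)/5.250460 = 0.353068
λ₂=(a−b·0.164)/D = (0.671531−4.603091·0.164)/5.250460 = -0.015880
w* = 0.353068·u + -0.015880·v:
  w_0 = 0.353068·-0.0394 + -0.015880·8.2051 = -0.1442  (Alcoa)
  w_1 = 0.353068·1.5780 + -0.015880·15.8902 = 0.3048  (Lockheed)
  w_2 = 0.353068·1.4203 + -0.015880·3.7086 = 0.4426  (JPMorgan)
  w_3 = 0.353068·1.6442 + -0.015880·11.5672 = 0.3968  (Walmart)
Σw_i=1.0000  μᵀw=0.1640
σ²=wᵀΣw=λ₁·μ_p+λ₂ = 0.353068·0.164 + -0.015880 = 0.042023 ≈ 0.0420


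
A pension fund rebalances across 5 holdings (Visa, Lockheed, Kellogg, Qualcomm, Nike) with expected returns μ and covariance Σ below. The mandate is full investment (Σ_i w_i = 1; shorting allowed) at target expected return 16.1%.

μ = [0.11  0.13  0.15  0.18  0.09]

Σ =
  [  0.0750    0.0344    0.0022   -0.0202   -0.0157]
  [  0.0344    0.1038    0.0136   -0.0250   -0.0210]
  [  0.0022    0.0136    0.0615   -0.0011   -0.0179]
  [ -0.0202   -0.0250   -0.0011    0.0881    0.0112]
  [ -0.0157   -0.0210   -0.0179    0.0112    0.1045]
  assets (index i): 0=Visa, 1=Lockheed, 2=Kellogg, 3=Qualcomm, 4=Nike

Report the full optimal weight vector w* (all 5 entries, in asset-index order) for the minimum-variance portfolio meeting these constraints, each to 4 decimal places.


g=Σ⁻¹μ = [1.8577  1.2511  2.5950  2.6593  1.5512]
h=Σ⁻¹𝟙 = [16.2439  8.7289  18.4646  15.8468  15.2284]
a=μᵀg=1.374513  b=𝟙ᵀg=9.914250  c=𝟙ᵀh=74.512567  D=ac−b²=4.126143
λ₁=(c·0.161−b)/D = (74.512567·0.161−9.914250)/4.126143 = 0.504654
λ₂=(a−b·0.161)/D = (1.374513−9.914250·0.161)/4.126143 = -0.053726
w* = 0.504654·g + -0.053726·h:
  w_0 = 0.504654·1.8577 + -0.053726·16.2439 = 0.0648  (Visa)
  w_1 = 0.504654·1.2511 + -0.053726·8.7289 = 0.1624  (Lockheed)
  w_2 = 0.504654·2.5950 + -0.053726·18.4646 = 0.3175  (Kellogg)
  w_3 = 0.504654·2.6593 + -0.053726·15.8468 = 0.4906  (Qualcomm)
  w_4 = 0.504654·1.5512 + -0.053726·15.2284 = -0.0353  (Nike)
Σw_i=1.0000  μᵀw=0.1610
σ²=wᵀΣw=λ₁·μ_p+λ₂ = 0.504654·0.161 + -0.053726 = 0.027523 ≈ 0.0275

0.0648  0.1624  0.3175  0.4906  -0.0353


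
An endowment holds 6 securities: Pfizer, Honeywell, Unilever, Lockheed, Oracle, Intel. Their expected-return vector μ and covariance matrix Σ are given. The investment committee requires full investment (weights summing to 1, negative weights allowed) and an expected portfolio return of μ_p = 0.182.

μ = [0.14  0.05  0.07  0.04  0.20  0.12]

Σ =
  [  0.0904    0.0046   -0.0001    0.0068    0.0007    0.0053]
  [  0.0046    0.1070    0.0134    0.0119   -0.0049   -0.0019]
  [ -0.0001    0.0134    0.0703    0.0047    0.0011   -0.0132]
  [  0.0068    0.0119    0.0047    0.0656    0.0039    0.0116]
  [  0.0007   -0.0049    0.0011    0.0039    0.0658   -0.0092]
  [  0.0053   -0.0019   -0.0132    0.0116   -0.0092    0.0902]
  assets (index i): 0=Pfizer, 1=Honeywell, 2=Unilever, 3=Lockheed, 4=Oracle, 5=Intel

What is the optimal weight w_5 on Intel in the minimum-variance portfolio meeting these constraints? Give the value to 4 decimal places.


0.2607

p=Σ⁻¹μ = [1.4121  0.4629  1.2106  -0.2220  3.3035  1.7998]
q=Σ⁻¹𝟙 = [9.1498  7.1818  14.5561  8.5772  16.7620  13.4369]
a=μᵀp=1.173379  b=𝟙ᵀp=7.966919  c=𝟙ᵀq=69.663892  D=ac−b²=18.270319
λ₁=(c·0.182−b)/D = (69.663892·0.182−7.966919)/18.270319 = 0.257900
λ₂=(a−b·0.182)/D = (1.173379−7.966919·0.182)/18.270319 = -0.015139
w* = 0.257900·p + -0.015139·q:
  w_0 = 0.257900·1.4121 + -0.015139·9.1498 = 0.2256  (Pfizer)
  w_1 = 0.257900·0.4629 + -0.015139·7.1818 = 0.0107  (Honeywell)
  w_2 = 0.257900·1.2106 + -0.015139·14.5561 = 0.0918  (Unilever)
  w_3 = 0.257900·-0.2220 + -0.015139·8.5772 = -0.1871  (Lockheed)
  w_4 = 0.257900·3.3035 + -0.015139·16.7620 = 0.5982  (Oracle)
  w_5 = 0.257900·1.7998 + -0.015139·13.4369 = 0.2607  (Intel)
Σw_i=1.0000  μᵀw=0.1820
σ²=wᵀΣw=λ₁·μ_p+λ₂ = 0.257900·0.182 + -0.015139 = 0.031798 ≈ 0.0318


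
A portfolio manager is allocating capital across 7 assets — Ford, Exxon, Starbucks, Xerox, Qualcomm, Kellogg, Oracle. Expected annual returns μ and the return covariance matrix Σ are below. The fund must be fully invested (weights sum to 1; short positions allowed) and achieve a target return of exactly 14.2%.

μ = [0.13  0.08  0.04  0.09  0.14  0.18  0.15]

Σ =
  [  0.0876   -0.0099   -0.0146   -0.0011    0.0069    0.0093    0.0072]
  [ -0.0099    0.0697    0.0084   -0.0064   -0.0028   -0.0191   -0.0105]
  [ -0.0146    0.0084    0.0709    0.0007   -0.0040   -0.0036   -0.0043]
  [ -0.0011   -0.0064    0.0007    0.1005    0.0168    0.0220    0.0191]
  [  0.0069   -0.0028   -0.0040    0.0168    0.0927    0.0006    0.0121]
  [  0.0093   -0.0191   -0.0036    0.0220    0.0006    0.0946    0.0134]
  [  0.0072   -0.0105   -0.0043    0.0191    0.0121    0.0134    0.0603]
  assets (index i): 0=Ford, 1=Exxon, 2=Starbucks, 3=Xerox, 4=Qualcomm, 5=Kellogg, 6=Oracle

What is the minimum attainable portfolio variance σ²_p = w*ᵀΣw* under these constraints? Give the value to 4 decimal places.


0.0180

g=Σ⁻¹μ = [1.4029  2.1299  0.8929  0.0208  1.2215  1.9222  2.0757]
h=Σ⁻¹𝟙 = [13.5221  20.1445  16.3213  4.8537  8.3112  10.7589  14.0448]
a=μᵀg=1.218731  b=𝟙ᵀg=9.665998  c=𝟙ᵀh=87.956404  D=ac−b²=13.763687
λ₁=(c·0.142−b)/D = (87.956404·0.142−9.665998)/13.763687 = 0.205164
λ₂=(a−b·0.142)/D = (1.218731−9.665998·0.142)/13.763687 = -0.011177
w* = 0.205164·g + -0.011177·h:
  w_0 = 0.205164·1.4029 + -0.011177·13.5221 = 0.1367  (Ford)
  w_1 = 0.205164·2.1299 + -0.011177·20.1445 = 0.2118  (Exxon)
  w_2 = 0.205164·0.8929 + -0.011177·16.3213 = 0.0008  (Starbucks)
  w_3 = 0.205164·0.0208 + -0.011177·4.8537 = -0.0500  (Xerox)
  w_4 = 0.205164·1.2215 + -0.011177·8.3112 = 0.1577  (Qualcomm)
  w_5 = 0.205164·1.9222 + -0.011177·10.7589 = 0.2741  (Kellogg)
  w_6 = 0.205164·2.0757 + -0.011177·14.0448 = 0.2689  (Oracle)
Σw_i=1.0000  μᵀw=0.1420
σ²=wᵀΣw=λ₁·μ_p+λ₂ = 0.205164·0.142 + -0.011177 = 0.017956 ≈ 0.0180


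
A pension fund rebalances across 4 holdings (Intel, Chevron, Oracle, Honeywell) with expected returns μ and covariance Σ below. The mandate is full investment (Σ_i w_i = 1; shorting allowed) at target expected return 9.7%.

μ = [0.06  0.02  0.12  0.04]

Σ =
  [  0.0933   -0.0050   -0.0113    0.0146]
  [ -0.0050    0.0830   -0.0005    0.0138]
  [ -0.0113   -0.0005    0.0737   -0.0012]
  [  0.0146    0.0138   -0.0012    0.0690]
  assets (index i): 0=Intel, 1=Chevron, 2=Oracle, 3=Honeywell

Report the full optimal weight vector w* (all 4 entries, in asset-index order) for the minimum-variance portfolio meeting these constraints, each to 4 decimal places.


0.2582  0.0060  0.6495  0.0863

x=Σ⁻¹μ = [0.8074  0.2350  1.7600  0.3925]
y=Σ⁻¹𝟙 = [11.6292  11.1685  15.5913  10.0695]
a=μᵀx=0.280044  b=𝟙ᵀx=3.194860  c=𝟙ᵀy=48.458533  D=ac−b²=3.363400
λ₁=(c·0.097−b)/D = (48.458533·0.097−3.194860)/3.363400 = 0.447647
λ₂=(a−b·0.097)/D = (0.280044−3.194860·0.097)/3.363400 = -0.008877
w* = 0.447647·x + -0.008877·y:
  w_0 = 0.447647·0.8074 + -0.008877·11.6292 = 0.2582  (Intel)
  w_1 = 0.447647·0.2350 + -0.008877·11.1685 = 0.0060  (Chevron)
  w_2 = 0.447647·1.7600 + -0.008877·15.5913 = 0.6495  (Oracle)
  w_3 = 0.447647·0.3925 + -0.008877·10.0695 = 0.0863  (Honeywell)
Σw_i=1.0000  μᵀw=0.0970
σ²=wᵀΣw=λ₁·μ_p+λ₂ = 0.447647·0.097 + -0.008877 = 0.034545 ≈ 0.0345


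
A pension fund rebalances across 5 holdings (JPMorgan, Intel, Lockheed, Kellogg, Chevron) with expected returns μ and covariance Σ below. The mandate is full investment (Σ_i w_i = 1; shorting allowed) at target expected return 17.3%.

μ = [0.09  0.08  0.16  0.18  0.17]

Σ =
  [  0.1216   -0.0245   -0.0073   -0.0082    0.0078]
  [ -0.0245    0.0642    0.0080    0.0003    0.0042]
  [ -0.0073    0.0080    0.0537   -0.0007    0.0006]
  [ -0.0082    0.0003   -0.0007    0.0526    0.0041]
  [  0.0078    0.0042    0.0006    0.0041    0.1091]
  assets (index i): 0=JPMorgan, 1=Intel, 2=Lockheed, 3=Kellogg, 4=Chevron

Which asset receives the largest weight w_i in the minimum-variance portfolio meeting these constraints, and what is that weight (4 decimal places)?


Kellogg (0.4613)

g=Σ⁻¹μ = [1.3384  1.2834  3.0026  3.5649  1.2626]
h=Σ⁻¹𝟙 = [13.9366  18.1216  18.0144  20.8067  6.5909]
a=μᵀg=1.559880  b=𝟙ᵀg=10.451985  c=𝟙ᵀh=77.470210  D=ac−b²=11.600254
λ₁=(c·0.173−b)/D = (77.470210·0.173−10.451985)/11.600254 = 0.254336
λ₂=(a−b·0.173)/D = (1.559880−10.451985·0.173)/11.600254 = -0.021406
w* = 0.254336·g + -0.021406·h:
  w_0 = 0.254336·1.3384 + -0.021406·13.9366 = 0.0421  (JPMorgan)
  w_1 = 0.254336·1.2834 + -0.021406·18.1216 = -0.0615  (Intel)
  w_2 = 0.254336·3.0026 + -0.021406·18.0144 = 0.3781  (Lockheed)
  w_3 = 0.254336·3.5649 + -0.021406·20.8067 = 0.4613  (Kellogg)
  w_4 = 0.254336·1.2626 + -0.021406·6.5909 = 0.1800  (Chevron)
Σw_i=1.0000  μᵀw=0.1730
σ²=wᵀΣw=λ₁·μ_p+λ₂ = 0.254336·0.173 + -0.021406 = 0.022594 ≈ 0.0226


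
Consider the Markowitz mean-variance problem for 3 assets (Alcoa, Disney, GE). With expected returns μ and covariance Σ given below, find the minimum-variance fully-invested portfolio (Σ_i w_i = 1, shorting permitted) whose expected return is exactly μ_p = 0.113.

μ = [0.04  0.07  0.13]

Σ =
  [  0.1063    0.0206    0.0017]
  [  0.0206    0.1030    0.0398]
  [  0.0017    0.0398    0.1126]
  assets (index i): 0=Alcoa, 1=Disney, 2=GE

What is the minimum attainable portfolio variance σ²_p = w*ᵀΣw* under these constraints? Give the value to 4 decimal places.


0.0777

p=Σ⁻¹μ = [0.3206  0.1983  1.0796]
q=Σ⁻¹𝟙 = [8.2485  5.4151  6.8424]
a=μᵀp=0.167053  b=𝟙ᵀp=1.598512  c=𝟙ᵀq=20.506016  D=ac−b²=0.870356
λ₁=(c·0.113−b)/D = (20.506016·0.113−1.598512)/0.870356 = 0.825718
λ₂=(a−b·0.113)/D = (0.167053−1.598512·0.113)/0.870356 = -0.015601
w* = 0.825718·p + -0.015601·q:
  w_0 = 0.825718·0.3206 + -0.015601·8.2485 = 0.1360  (Alcoa)
  w_1 = 0.825718·0.1983 + -0.015601·5.4151 = 0.0793  (Disney)
  w_2 = 0.825718·1.0796 + -0.015601·6.8424 = 0.7847  (GE)
Σw_i=1.0000  μᵀw=0.1130
σ²=wᵀΣw=λ₁·μ_p+λ₂ = 0.825718·0.113 + -0.015601 = 0.077705 ≈ 0.0777


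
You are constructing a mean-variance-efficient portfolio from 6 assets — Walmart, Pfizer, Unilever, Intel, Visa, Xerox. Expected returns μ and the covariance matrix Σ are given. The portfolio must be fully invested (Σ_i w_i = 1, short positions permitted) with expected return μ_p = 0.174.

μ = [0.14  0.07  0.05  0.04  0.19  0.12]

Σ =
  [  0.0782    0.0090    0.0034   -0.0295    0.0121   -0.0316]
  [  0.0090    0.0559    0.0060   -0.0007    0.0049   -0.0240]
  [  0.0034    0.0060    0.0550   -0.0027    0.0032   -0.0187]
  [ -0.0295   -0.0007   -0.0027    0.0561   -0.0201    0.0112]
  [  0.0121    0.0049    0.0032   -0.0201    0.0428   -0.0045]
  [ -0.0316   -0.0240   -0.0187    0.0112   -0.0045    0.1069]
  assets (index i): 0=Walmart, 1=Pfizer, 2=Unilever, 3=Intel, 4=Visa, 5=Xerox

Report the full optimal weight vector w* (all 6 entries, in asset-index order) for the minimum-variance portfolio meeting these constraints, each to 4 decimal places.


x=Σ⁻¹μ = [3.2066  1.1959  1.2672  3.9352  5.3989  2.3756]
y=Σ⁻¹𝟙 = [29.8066  18.2337  22.3495  42.1484  33.4083  23.1591]
a=μᵀx=2.064266  b=𝟙ᵀx=17.379367  c=𝟙ᵀy=169.105675  D=ac−b²=47.036711
λ₁=(c·0.174−b)/D = (169.105675·0.174−17.379367)/47.036711 = 0.256077
λ₂=(a−b·0.174)/D = (2.064266−17.379367·0.174)/47.036711 = -0.020404
w* = 0.256077·x + -0.020404·y:
  w_0 = 0.256077·3.2066 + -0.020404·29.8066 = 0.2130  (Walmart)
  w_1 = 0.256077·1.1959 + -0.020404·18.2337 = -0.0658  (Pfizer)
  w_2 = 0.256077·1.2672 + -0.020404·22.3495 = -0.1315  (Unilever)
  w_3 = 0.256077·3.9352 + -0.020404·42.1484 = 0.1477  (Intel)
  w_4 = 0.256077·5.3989 + -0.020404·33.4083 = 0.7009  (Visa)
  w_5 = 0.256077·2.3756 + -0.020404·23.1591 = 0.1358  (Xerox)
Σw_i=1.0000  μᵀw=0.1740
σ²=wᵀΣw=λ₁·μ_p+λ₂ = 0.256077·0.174 + -0.020404 = 0.024153 ≈ 0.0242

0.2130  -0.0658  -0.1315  0.1477  0.7009  0.1358


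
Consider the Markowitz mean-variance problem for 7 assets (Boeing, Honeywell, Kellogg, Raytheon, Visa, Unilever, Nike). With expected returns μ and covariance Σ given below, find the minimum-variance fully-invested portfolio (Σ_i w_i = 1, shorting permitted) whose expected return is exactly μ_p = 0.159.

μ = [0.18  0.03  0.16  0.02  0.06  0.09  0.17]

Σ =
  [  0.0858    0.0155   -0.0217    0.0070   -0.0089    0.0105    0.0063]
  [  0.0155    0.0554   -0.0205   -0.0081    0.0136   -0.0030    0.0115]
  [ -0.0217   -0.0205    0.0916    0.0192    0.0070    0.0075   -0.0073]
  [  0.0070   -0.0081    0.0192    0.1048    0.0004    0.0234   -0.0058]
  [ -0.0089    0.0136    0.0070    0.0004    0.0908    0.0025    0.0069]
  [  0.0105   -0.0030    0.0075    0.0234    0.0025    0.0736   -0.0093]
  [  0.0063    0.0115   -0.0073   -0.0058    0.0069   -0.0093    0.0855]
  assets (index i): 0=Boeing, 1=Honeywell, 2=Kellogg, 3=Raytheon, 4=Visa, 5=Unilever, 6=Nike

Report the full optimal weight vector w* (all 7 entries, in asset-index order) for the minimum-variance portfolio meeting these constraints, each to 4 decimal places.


u=Σ⁻¹μ = [2.5266  0.2087  2.5458  -0.5467  0.5012  1.0242  2.0253]
v=Σ⁻¹𝟙 = [10.5090  18.4166  15.8223  5.5718  6.9312  10.5794  10.7647]
a=μᵀu=1.323999  b=𝟙ᵀu=8.285144  c=𝟙ᵀv=78.595053  D=ac−b²=35.416137
λ₁=(c·0.159−b)/D = (78.595053·0.159−8.285144)/35.416137 = 0.118914
λ₂=(a−b·0.159)/D = (1.323999−8.285144·0.159)/35.416137 = 0.000188
w* = 0.118914·u + 0.000188·v:
  w_0 = 0.118914·2.5266 + 0.000188·10.5090 = 0.3024  (Boeing)
  w_1 = 0.118914·0.2087 + 0.000188·18.4166 = 0.0283  (Honeywell)
  w_2 = 0.118914·2.5458 + 0.000188·15.8223 = 0.3057  (Kellogg)
  w_3 = 0.118914·-0.5467 + 0.000188·5.5718 = -0.0640  (Raytheon)
  w_4 = 0.118914·0.5012 + 0.000188·6.9312 = 0.0609  (Visa)
  w_5 = 0.118914·1.0242 + 0.000188·10.5794 = 0.1238  (Unilever)
  w_6 = 0.118914·2.0253 + 0.000188·10.7647 = 0.2429  (Nike)
Σw_i=1.0000  μᵀw=0.1590
σ²=wᵀΣw=λ₁·μ_p+λ₂ = 0.118914·0.159 + 0.000188 = 0.019095 ≈ 0.0191

0.3024  0.0283  0.3057  -0.0640  0.0609  0.1238  0.2429


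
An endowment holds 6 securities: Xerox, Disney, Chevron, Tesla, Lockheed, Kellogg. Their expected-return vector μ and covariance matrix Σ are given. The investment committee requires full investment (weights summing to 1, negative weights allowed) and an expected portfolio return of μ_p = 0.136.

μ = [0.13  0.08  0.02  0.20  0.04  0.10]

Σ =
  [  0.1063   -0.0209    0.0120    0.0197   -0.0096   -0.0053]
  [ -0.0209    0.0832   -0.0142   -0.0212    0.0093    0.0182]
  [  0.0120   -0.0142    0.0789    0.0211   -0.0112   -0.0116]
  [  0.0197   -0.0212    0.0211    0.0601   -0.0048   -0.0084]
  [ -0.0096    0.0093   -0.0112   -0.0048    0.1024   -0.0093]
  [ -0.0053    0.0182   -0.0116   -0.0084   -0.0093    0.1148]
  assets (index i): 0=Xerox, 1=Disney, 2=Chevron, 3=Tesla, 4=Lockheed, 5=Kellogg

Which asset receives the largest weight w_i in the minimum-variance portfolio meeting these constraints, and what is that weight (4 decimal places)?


u=Σ⁻¹μ = [0.9980  1.8984  -0.4125  3.9851  0.5361  0.9095]
v=Σ⁻¹𝟙 = [9.7701  17.5854  12.8731  17.4855  12.2152  9.9437]
a=μᵀu=1.182768  b=𝟙ᵀu=7.914484  c=𝟙ᵀv=79.872948  D=ac−b²=31.832107
λ₁=(c·0.136−b)/D = (79.872948·0.136−7.914484)/31.832107 = 0.092618
λ₂=(a−b·0.136)/D = (1.182768−7.914484·0.136)/31.832107 = 0.003342
w* = 0.092618·u + 0.003342·v:
  w_0 = 0.092618·0.9980 + 0.003342·9.7701 = 0.1251  (Xerox)
  w_1 = 0.092618·1.8984 + 0.003342·17.5854 = 0.2346  (Disney)
  w_2 = 0.092618·-0.4125 + 0.003342·12.8731 = 0.0048  (Chevron)
  w_3 = 0.092618·3.9851 + 0.003342·17.4855 = 0.4275  (Tesla)
  w_4 = 0.092618·0.5361 + 0.003342·12.2152 = 0.0905  (Lockheed)
  w_5 = 0.092618·0.9095 + 0.003342·9.9437 = 0.1175  (Kellogg)
Σw_i=1.0000  μᵀw=0.1360
σ²=wᵀΣw=λ₁·μ_p+λ₂ = 0.092618·0.136 + 0.003342 = 0.015939 ≈ 0.0159

Tesla (0.4275)


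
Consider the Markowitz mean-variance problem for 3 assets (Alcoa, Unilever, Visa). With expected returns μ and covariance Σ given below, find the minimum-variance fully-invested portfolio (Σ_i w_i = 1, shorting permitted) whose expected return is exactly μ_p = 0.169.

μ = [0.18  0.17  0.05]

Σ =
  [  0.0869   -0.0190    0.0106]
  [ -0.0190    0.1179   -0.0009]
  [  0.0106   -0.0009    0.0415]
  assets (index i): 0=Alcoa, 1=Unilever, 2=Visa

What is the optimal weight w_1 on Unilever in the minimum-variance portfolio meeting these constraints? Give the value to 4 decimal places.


0.4051

x=Σ⁻¹μ = [2.3948  1.8327  0.6329]
y=Σ⁻¹𝟙 = [11.1727  10.4462  21.4692]
a=μᵀx=0.774270  b=𝟙ᵀx=4.860385  c=𝟙ᵀy=43.088009  D=ac−b²=9.738402
λ₁=(c·0.169−b)/D = (43.088009·0.169−4.860385)/9.738402 = 0.248654
λ₂=(a−b·0.169)/D = (0.774270−4.860385·0.169)/9.738402 = -0.004840
w* = 0.248654·x + -0.004840·y:
  w_0 = 0.248654·2.3948 + -0.004840·11.1727 = 0.5414  (Alcoa)
  w_1 = 0.248654·1.8327 + -0.004840·10.4462 = 0.4051  (Unilever)
  w_2 = 0.248654·0.6329 + -0.004840·21.4692 = 0.0535  (Visa)
Σw_i=1.0000  μᵀw=0.1690
σ²=wᵀΣw=λ₁·μ_p+λ₂ = 0.248654·0.169 + -0.004840 = 0.037182 ≈ 0.0372


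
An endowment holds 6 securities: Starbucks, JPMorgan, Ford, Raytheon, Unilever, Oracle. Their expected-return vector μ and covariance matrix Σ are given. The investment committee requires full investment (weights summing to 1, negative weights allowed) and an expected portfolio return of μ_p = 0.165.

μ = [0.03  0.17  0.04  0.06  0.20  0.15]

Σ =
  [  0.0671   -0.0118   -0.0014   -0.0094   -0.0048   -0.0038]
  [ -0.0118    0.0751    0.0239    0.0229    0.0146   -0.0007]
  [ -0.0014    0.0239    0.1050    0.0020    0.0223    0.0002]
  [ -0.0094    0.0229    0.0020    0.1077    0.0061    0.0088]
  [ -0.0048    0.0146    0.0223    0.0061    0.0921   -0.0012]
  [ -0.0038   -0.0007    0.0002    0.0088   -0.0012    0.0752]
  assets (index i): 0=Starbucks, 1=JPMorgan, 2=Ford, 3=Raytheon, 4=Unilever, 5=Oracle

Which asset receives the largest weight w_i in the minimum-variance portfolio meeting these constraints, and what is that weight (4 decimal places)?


g=Σ⁻¹μ = [1.0848  2.2675  -0.5555  -0.1085  2.0379  2.1173]
h=Σ⁻¹𝟙 = [19.3083  11.0154  5.2992  6.9268  8.5544  13.6879]
a=μᵀg=1.114464  b=𝟙ᵀg=6.843493  c=𝟙ᵀh=64.791859  D=ac−b²=25.374811
λ₁=(c·0.165−b)/D = (64.791859·0.165−6.843493)/25.374811 = 0.151614
λ₂=(a−b·0.165)/D = (1.114464−6.843493·0.165)/25.374811 = -0.000580
w* = 0.151614·g + -0.000580·h:
  w_0 = 0.151614·1.0848 + -0.000580·19.3083 = 0.1533  (Starbucks)
  w_1 = 0.151614·2.2675 + -0.000580·11.0154 = 0.3374  (JPMorgan)
  w_2 = 0.151614·-0.5555 + -0.000580·5.2992 = -0.0873  (Ford)
  w_3 = 0.151614·-0.1085 + -0.000580·6.9268 = -0.0205  (Raytheon)
  w_4 = 0.151614·2.0379 + -0.000580·8.5544 = 0.3040  (Unilever)
  w_5 = 0.151614·2.1173 + -0.000580·13.6879 = 0.3131  (Oracle)
Σw_i=1.0000  μᵀw=0.1650
σ²=wᵀΣw=λ₁·μ_p+λ₂ = 0.151614·0.165 + -0.000580 = 0.024436 ≈ 0.0244

JPMorgan (0.3374)


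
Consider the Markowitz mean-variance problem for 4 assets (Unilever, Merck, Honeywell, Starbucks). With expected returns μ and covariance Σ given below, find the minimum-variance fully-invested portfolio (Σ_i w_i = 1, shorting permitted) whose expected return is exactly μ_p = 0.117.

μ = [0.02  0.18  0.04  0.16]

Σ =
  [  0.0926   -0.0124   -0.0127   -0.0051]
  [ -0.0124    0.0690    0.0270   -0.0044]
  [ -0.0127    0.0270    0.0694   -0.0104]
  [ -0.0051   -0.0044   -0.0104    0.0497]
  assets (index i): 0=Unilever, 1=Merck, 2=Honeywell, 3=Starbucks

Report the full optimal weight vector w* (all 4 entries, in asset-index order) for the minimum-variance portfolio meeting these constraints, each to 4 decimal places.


0.1945  0.2361  0.1708  0.3986

p=Σ⁻¹μ = [0.8238  2.9379  0.1221  3.5895]
q=Σ⁻¹𝟙 = [16.1938  12.6687  16.3902  26.3338]
a=μᵀp=1.124495  b=𝟙ᵀp=7.473246  c=𝟙ᵀq=71.586452  D=ac−b²=24.649213
λ₁=(c·0.117−b)/D = (71.586452·0.117−7.473246)/24.649213 = 0.036608
λ₂=(a−b·0.117)/D = (1.124495−7.473246·0.117)/24.649213 = 0.010147
w* = 0.036608·p + 0.010147·q:
  w_0 = 0.036608·0.8238 + 0.010147·16.1938 = 0.1945  (Unilever)
  w_1 = 0.036608·2.9379 + 0.010147·12.6687 = 0.2361  (Merck)
  w_2 = 0.036608·0.1221 + 0.010147·16.3902 = 0.1708  (Honeywell)
  w_3 = 0.036608·3.5895 + 0.010147·26.3338 = 0.3986  (Starbucks)
Σw_i=1.0000  μᵀw=0.1170
σ²=wᵀΣw=λ₁·μ_p+λ₂ = 0.036608·0.117 + 0.010147 = 0.014431 ≈ 0.0144


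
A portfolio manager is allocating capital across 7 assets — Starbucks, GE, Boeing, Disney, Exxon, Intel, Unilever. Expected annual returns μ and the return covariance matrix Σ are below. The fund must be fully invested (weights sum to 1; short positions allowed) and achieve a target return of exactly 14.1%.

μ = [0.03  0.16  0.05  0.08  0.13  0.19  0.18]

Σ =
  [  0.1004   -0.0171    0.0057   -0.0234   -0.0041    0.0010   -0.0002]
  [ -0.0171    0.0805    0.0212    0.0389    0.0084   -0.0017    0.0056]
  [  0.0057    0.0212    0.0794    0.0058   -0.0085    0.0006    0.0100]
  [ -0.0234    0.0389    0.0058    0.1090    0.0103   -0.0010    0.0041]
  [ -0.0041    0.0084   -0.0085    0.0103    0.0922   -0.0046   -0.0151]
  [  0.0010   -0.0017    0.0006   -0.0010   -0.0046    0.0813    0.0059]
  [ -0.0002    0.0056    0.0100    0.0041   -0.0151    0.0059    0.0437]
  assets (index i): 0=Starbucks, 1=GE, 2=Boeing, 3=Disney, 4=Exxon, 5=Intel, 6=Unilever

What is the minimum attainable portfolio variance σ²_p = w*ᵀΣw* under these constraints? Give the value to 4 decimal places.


p=Σ⁻¹μ = [0.6635  1.7471  -0.2234  -0.0784  2.0952  2.1662  4.3881]
q=Σ⁻¹𝟙 = [12.8148  6.7591  7.9686  6.8865  15.1527  11.4767  23.2925]
a=μᵀp=1.755814  b=𝟙ᵀp=10.758329  c=𝟙ᵀq=84.350956  D=ac−b²=32.362970
λ₁=(c·0.141−b)/D = (84.350956·0.141−10.758329)/32.362970 = 0.035076
λ₂=(a−b·0.141)/D = (1.755814−10.758329·0.141)/32.362970 = 0.007382
w* = 0.035076·p + 0.007382·q:
  w_0 = 0.035076·0.6635 + 0.007382·12.8148 = 0.1179  (Starbucks)
  w_1 = 0.035076·1.7471 + 0.007382·6.7591 = 0.1112  (GE)
  w_2 = 0.035076·-0.2234 + 0.007382·7.9686 = 0.0510  (Boeing)
  w_3 = 0.035076·-0.0784 + 0.007382·6.8865 = 0.0481  (Disney)
  w_4 = 0.035076·2.0952 + 0.007382·15.1527 = 0.1853  (Exxon)
  w_5 = 0.035076·2.1662 + 0.007382·11.4767 = 0.1607  (Intel)
  w_6 = 0.035076·4.3881 + 0.007382·23.2925 = 0.3259  (Unilever)
Σw_i=1.0000  μᵀw=0.1410
σ²=wᵀΣw=λ₁·μ_p+λ₂ = 0.035076·0.141 + 0.007382 = 0.012327 ≈ 0.0123

0.0123


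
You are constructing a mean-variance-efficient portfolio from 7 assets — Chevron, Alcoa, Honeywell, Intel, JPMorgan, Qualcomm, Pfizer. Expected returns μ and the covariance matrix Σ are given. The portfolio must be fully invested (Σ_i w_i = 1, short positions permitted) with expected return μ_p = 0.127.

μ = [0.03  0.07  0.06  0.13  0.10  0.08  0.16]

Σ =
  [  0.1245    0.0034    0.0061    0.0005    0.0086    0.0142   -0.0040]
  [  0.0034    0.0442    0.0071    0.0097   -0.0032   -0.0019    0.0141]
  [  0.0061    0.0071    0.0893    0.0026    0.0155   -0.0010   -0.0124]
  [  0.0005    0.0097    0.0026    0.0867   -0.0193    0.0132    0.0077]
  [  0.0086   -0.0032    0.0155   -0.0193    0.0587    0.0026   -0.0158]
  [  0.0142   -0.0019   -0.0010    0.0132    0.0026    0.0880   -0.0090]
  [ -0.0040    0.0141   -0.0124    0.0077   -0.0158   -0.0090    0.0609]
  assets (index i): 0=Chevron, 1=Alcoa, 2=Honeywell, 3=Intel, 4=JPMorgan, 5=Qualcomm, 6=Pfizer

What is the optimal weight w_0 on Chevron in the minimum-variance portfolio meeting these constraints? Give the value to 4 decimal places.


u=Σ⁻¹μ = [-0.0057  0.3084  0.5585  1.6731  2.9900  0.9284  3.3706]
v=Σ⁻¹𝟙 = [5.0186  13.6547  8.4018  11.5039  23.9600  10.7244  21.6459]
a=μᵀu=1.184994  b=𝟙ᵀu=9.823297  c=𝟙ᵀv=94.909286  D=ac−b²=15.969783
λ₁=(c·0.127−b)/D = (94.909286·0.127−9.823297)/15.969783 = 0.139650
λ₂=(a−b·0.127)/D = (1.184994−9.823297·0.127)/15.969783 = -0.003918
w* = 0.139650·u + -0.003918·v:
  w_0 = 0.139650·-0.0057 + -0.003918·5.0186 = -0.0205  (Chevron)
  w_1 = 0.139650·0.3084 + -0.003918·13.6547 = -0.0104  (Alcoa)
  w_2 = 0.139650·0.5585 + -0.003918·8.4018 = 0.0451  (Honeywell)
  w_3 = 0.139650·1.6731 + -0.003918·11.5039 = 0.1886  (Intel)
  w_4 = 0.139650·2.9900 + -0.003918·23.9600 = 0.3237  (JPMorgan)
  w_5 = 0.139650·0.9284 + -0.003918·10.7244 = 0.0876  (Qualcomm)
  w_6 = 0.139650·3.3706 + -0.003918·21.6459 = 0.3859  (Pfizer)
Σw_i=1.0000  μᵀw=0.1270
σ²=wᵀΣw=λ₁·μ_p+λ₂ = 0.139650·0.127 + -0.003918 = 0.013818 ≈ 0.0138

-0.0205
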